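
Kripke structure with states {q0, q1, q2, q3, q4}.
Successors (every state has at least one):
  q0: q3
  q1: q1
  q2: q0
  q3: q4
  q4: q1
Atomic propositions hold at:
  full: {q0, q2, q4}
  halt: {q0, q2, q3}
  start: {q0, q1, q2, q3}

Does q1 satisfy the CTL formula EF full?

EF full: least fixpoint, start Z0 = {q0, q2, q4}, add states with some successor in Z. Z1 = {q0, q2, q3, q4}; fixed.
Sat(EF full) = {q0, q2, q3, q4}
q1 ∉ Sat(EF full) = {q0, q2, q3, q4}, so the formula does not hold at q1.

No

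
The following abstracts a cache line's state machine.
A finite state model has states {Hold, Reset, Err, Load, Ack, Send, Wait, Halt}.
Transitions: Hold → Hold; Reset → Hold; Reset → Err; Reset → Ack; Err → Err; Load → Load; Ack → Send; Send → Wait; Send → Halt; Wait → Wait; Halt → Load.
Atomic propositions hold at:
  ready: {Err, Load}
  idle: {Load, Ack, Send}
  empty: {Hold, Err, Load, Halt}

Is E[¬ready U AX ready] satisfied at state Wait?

No

Sat(¬ready) = {Hold, Reset, Ack, Send, Wait, Halt}
Sat(AX ready) = {s : every successor in {Err, Load}} = {Err, Load, Halt}
E[¬ready U AX ready]: least fixpoint, start Z0 = Sat(AX ready) = {Err, Load, Halt}, add states in Sat(¬ready) with some successor in Z. Z1 = {Reset, Err, Load, Send, Halt}; Z2 = {Reset, Err, Load, Ack, Send, Halt}; fixed.
Sat(E[¬ready U AX ready]) = {Reset, Err, Load, Ack, Send, Halt}
Wait ∉ Sat(E[¬ready U AX ready]) = {Reset, Err, Load, Ack, Send, Halt}, so the formula does not hold at Wait.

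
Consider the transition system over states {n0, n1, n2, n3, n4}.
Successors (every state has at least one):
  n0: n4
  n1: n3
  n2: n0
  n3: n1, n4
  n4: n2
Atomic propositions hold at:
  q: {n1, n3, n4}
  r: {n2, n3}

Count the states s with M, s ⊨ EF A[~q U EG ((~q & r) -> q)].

2

Sat(~q) = {n0, n2}
Sat(~q & r) = {n2}
Sat((~q & r) -> q) = {n0, n1, n3, n4}
EG ((~q & r) -> q): greatest fixpoint, start Z0 = {n0, n1, n3, n4}, keep only states in Sat with some successor in Z. Z1 = {n0, n1, n3}; Z2 = {n1, n3}; fixed.
Sat(EG ((~q & r) -> q)) = {n1, n3}
A[~q U EG ((~q & r) -> q)]: least fixpoint, start Z0 = Sat(EG ((~q & r) -> q)) = {n1, n3}, add states in Sat(~q) with every successor in Z. Already a fixed point.
Sat(A[~q U EG ((~q & r) -> q)]) = {n1, n3}
EF A[~q U EG ((~q & r) -> q)]: least fixpoint, start Z0 = {n1, n3}, add states with some successor in Z. Already a fixed point.
Sat(EF A[~q U EG ((~q & r) -> q)]) = {n1, n3}
|Sat(EF A[~q U EG ((~q & r) -> q)])| = |{n1, n3}| = 2.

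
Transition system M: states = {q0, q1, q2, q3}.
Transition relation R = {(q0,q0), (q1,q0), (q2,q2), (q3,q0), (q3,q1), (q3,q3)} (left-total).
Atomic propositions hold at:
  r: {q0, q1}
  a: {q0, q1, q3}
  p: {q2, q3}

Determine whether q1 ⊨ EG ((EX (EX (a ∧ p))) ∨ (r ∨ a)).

Yes

Sat(a ∧ p) = {q3}
Sat(EX (a ∧ p)) = {s : some successor in {q3}} = {q3}
Sat(EX (EX (a ∧ p))) = {s : some successor in {q3}} = {q3}
Sat(r ∨ a) = {q0, q1, q3}
Sat((EX (EX (a ∧ p))) ∨ (r ∨ a)) = {q0, q1, q3}
EG ((EX (EX (a ∧ p))) ∨ (r ∨ a)): greatest fixpoint, start Z0 = {q0, q1, q3}, keep only states in Sat with some successor in Z. Already a fixed point.
Sat(EG ((EX (EX (a ∧ p))) ∨ (r ∨ a))) = {q0, q1, q3}
q1 ∈ Sat(EG ((EX (EX (a ∧ p))) ∨ (r ∨ a))) = {q0, q1, q3}, so the formula holds at q1.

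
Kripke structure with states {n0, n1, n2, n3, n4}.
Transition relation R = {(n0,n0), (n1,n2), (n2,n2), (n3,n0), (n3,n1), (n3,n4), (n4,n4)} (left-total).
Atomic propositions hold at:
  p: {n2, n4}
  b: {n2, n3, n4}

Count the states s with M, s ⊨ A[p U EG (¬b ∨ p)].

4

Sat(¬b) = {n0, n1}
Sat(¬b ∨ p) = {n0, n1, n2, n4}
EG (¬b ∨ p): greatest fixpoint, start Z0 = {n0, n1, n2, n4}, keep only states in Sat with some successor in Z. Already a fixed point.
Sat(EG (¬b ∨ p)) = {n0, n1, n2, n4}
A[p U EG (¬b ∨ p)]: least fixpoint, start Z0 = Sat(EG (¬b ∨ p)) = {n0, n1, n2, n4}, add states in Sat(p) with every successor in Z. Already a fixed point.
Sat(A[p U EG (¬b ∨ p)]) = {n0, n1, n2, n4}
|Sat(A[p U EG (¬b ∨ p)])| = |{n0, n1, n2, n4}| = 4.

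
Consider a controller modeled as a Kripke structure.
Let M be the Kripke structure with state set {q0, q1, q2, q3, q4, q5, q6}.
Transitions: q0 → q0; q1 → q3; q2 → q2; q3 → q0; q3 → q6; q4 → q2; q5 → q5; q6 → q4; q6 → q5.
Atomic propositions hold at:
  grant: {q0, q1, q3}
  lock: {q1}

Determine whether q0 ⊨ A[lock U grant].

Yes

A[lock U grant]: least fixpoint, start Z0 = Sat(grant) = {q0, q1, q3}, add states in Sat(lock) with every successor in Z. Already a fixed point.
Sat(A[lock U grant]) = {q0, q1, q3}
q0 ∈ Sat(A[lock U grant]) = {q0, q1, q3}, so the formula holds at q0.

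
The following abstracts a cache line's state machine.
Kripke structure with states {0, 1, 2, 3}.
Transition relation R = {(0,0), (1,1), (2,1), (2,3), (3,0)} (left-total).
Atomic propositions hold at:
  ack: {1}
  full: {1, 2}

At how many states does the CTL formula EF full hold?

EF full: least fixpoint, start Z0 = {1, 2}, add states with some successor in Z. Already a fixed point.
Sat(EF full) = {1, 2}
|Sat(EF full)| = |{1, 2}| = 2.

2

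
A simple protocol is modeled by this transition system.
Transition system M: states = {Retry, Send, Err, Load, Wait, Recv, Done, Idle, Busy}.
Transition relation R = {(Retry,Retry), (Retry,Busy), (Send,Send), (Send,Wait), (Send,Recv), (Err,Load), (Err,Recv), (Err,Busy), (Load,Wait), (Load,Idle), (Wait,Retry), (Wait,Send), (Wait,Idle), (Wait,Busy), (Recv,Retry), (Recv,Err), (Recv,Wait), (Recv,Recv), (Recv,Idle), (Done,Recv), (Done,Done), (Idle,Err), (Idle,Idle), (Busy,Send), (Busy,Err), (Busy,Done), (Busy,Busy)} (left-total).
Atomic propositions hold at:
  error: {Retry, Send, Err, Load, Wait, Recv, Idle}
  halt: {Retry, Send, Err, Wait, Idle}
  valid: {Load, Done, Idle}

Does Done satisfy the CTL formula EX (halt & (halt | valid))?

Sat(halt | valid) = {Retry, Send, Err, Load, Wait, Done, Idle}
Sat(halt & (halt | valid)) = {Retry, Send, Err, Wait, Idle}
Sat(EX (halt & (halt | valid))) = {s : some successor in {Retry, Send, Err, Wait, Idle}} = {Retry, Send, Load, Wait, Recv, Idle, Busy}
Done ∉ Sat(EX (halt & (halt | valid))) = {Retry, Send, Load, Wait, Recv, Idle, Busy}, so the formula does not hold at Done.

No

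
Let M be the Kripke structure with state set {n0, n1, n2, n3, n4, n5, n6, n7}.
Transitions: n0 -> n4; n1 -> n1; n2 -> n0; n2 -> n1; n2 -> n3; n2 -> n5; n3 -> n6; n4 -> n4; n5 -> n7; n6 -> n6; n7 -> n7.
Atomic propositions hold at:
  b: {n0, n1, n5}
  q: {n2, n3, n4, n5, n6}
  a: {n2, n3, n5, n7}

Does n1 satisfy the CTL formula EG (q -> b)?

Yes

Sat(q -> b) = {n0, n1, n5, n7}
EG (q -> b): greatest fixpoint, start Z0 = {n0, n1, n5, n7}, keep only states in Sat with some successor in Z. Z1 = {n1, n5, n7}; fixed.
Sat(EG (q -> b)) = {n1, n5, n7}
n1 ∈ Sat(EG (q -> b)) = {n1, n5, n7}, so the formula holds at n1.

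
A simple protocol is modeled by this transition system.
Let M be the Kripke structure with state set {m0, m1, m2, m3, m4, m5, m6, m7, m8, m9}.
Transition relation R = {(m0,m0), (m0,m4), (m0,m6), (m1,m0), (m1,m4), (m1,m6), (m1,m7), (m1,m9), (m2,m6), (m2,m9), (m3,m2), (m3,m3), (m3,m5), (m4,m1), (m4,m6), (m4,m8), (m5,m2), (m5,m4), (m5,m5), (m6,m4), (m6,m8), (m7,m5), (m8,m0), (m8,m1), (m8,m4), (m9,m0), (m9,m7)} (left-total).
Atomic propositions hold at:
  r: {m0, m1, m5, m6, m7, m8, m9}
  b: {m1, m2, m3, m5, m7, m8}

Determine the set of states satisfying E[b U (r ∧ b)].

Sat(r ∧ b) = {m1, m5, m7, m8}
E[b U (r ∧ b)]: least fixpoint, start Z0 = Sat((r ∧ b)) = {m1, m5, m7, m8}, add states in Sat(b) with some successor in Z. Z1 = {m1, m3, m5, m7, m8}; fixed.
Sat(E[b U (r ∧ b)]) = {m1, m3, m5, m7, m8}

{m1, m3, m5, m7, m8}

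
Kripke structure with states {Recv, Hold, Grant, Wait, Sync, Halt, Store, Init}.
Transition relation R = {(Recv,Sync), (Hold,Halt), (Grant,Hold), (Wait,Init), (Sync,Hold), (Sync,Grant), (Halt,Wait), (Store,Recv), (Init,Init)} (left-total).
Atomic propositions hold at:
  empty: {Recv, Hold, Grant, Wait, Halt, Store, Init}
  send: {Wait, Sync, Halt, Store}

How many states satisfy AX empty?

Sat(AX empty) = {s : every successor in {Recv, Hold, Grant, Wait, Halt, Store, Init}} = {Hold, Grant, Wait, Sync, Halt, Store, Init}
|Sat(AX empty)| = |{Hold, Grant, Wait, Sync, Halt, Store, Init}| = 7.

7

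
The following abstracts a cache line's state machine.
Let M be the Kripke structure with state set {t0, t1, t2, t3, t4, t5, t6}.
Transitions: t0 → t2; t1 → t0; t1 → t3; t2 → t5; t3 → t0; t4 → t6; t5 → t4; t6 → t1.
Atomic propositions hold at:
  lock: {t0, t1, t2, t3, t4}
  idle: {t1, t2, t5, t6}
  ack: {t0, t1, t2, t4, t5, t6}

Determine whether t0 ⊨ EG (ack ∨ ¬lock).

Yes

Sat(¬lock) = {t5, t6}
Sat(ack ∨ ¬lock) = {t0, t1, t2, t4, t5, t6}
EG (ack ∨ ¬lock): greatest fixpoint, start Z0 = {t0, t1, t2, t4, t5, t6}, keep only states in Sat with some successor in Z. Already a fixed point.
Sat(EG (ack ∨ ¬lock)) = {t0, t1, t2, t4, t5, t6}
t0 ∈ Sat(EG (ack ∨ ¬lock)) = {t0, t1, t2, t4, t5, t6}, so the formula holds at t0.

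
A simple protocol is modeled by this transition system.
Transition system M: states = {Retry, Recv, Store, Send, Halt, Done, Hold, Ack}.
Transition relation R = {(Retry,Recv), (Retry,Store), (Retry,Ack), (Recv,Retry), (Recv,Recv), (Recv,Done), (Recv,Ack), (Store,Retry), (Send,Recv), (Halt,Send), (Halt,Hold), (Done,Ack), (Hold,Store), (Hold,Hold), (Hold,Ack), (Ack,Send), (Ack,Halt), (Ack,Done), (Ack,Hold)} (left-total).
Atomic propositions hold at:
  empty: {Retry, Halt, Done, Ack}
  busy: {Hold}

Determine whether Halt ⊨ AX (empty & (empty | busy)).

No

Sat(empty | busy) = {Retry, Halt, Done, Hold, Ack}
Sat(empty & (empty | busy)) = {Retry, Halt, Done, Ack}
Sat(AX (empty & (empty | busy))) = {s : every successor in {Retry, Halt, Done, Ack}} = {Store, Done}
Halt ∉ Sat(AX (empty & (empty | busy))) = {Store, Done}, so the formula does not hold at Halt.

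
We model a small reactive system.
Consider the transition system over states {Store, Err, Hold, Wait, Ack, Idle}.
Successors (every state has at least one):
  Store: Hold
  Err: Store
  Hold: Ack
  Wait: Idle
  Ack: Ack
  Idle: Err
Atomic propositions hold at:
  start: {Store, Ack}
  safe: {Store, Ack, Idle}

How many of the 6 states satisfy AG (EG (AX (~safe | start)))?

5

Sat(~safe) = {Err, Hold, Wait}
Sat(~safe | start) = {Store, Err, Hold, Wait, Ack}
Sat(AX (~safe | start)) = {s : every successor in {Store, Err, Hold, Wait, Ack}} = {Store, Err, Hold, Ack, Idle}
EG (AX (~safe | start)): greatest fixpoint, start Z0 = {Store, Err, Hold, Ack, Idle}, keep only states in Sat with some successor in Z. Already a fixed point.
Sat(EG (AX (~safe | start))) = {Store, Err, Hold, Ack, Idle}
AG (EG (AX (~safe | start))): greatest fixpoint, start Z0 = {Store, Err, Hold, Ack, Idle}, keep only states in Sat with every successor in Z. Already a fixed point.
Sat(AG (EG (AX (~safe | start)))) = {Store, Err, Hold, Ack, Idle}
|Sat(AG (EG (AX (~safe | start))))| = |{Store, Err, Hold, Ack, Idle}| = 5.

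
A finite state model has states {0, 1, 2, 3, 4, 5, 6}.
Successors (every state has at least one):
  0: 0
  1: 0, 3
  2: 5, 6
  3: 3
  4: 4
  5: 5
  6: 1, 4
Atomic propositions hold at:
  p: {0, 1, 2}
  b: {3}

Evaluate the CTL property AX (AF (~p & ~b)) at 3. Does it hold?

No

Sat(~p) = {3, 4, 5, 6}
Sat(~b) = {0, 1, 2, 4, 5, 6}
Sat(~p & ~b) = {4, 5, 6}
AF (~p & ~b): least fixpoint, start Z0 = {4, 5, 6}, add states with every successor in Z. Z1 = {2, 4, 5, 6}; fixed.
Sat(AF (~p & ~b)) = {2, 4, 5, 6}
Sat(AX (AF (~p & ~b))) = {s : every successor in {2, 4, 5, 6}} = {2, 4, 5}
3 ∉ Sat(AX (AF (~p & ~b))) = {2, 4, 5}, so the formula does not hold at 3.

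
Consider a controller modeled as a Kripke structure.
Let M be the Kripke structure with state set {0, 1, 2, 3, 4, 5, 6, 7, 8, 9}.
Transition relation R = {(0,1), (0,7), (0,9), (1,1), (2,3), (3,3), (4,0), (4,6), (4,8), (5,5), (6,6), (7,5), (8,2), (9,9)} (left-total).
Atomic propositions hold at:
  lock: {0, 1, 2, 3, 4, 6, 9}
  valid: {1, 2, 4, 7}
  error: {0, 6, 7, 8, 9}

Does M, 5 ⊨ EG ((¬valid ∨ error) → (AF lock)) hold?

No

Sat(¬valid) = {0, 3, 5, 6, 8, 9}
Sat(¬valid ∨ error) = {0, 3, 5, 6, 7, 8, 9}
AF lock: least fixpoint, start Z0 = {0, 1, 2, 3, 4, 6, 9}, add states with every successor in Z. Z1 = {0, 1, 2, 3, 4, 6, 8, 9}; fixed.
Sat(AF lock) = {0, 1, 2, 3, 4, 6, 8, 9}
Sat((¬valid ∨ error) → (AF lock)) = {0, 1, 2, 3, 4, 6, 8, 9}
EG ((¬valid ∨ error) → (AF lock)): greatest fixpoint, start Z0 = {0, 1, 2, 3, 4, 6, 8, 9}, keep only states in Sat with some successor in Z. Already a fixed point.
Sat(EG ((¬valid ∨ error) → (AF lock))) = {0, 1, 2, 3, 4, 6, 8, 9}
5 ∉ Sat(EG ((¬valid ∨ error) → (AF lock))) = {0, 1, 2, 3, 4, 6, 8, 9}, so the formula does not hold at 5.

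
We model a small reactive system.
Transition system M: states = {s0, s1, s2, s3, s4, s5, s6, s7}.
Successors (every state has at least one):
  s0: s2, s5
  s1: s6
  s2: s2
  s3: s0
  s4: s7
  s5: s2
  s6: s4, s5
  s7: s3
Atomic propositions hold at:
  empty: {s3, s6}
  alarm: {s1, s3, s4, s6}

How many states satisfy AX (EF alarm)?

EF alarm: least fixpoint, start Z0 = {s1, s3, s4, s6}, add states with some successor in Z. Z1 = {s1, s3, s4, s6, s7}; fixed.
Sat(EF alarm) = {s1, s3, s4, s6, s7}
Sat(AX (EF alarm)) = {s : every successor in {s1, s3, s4, s6, s7}} = {s1, s4, s7}
|Sat(AX (EF alarm))| = |{s1, s4, s7}| = 3.

3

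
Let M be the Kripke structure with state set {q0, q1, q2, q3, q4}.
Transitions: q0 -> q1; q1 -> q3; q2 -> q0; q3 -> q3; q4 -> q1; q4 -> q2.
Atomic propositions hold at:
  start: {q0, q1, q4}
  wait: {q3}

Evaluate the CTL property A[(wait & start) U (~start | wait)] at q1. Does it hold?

Sat(wait & start) = ∅
Sat(~start) = {q2, q3}
Sat(~start | wait) = {q2, q3}
A[(wait & start) U (~start | wait)]: least fixpoint, start Z0 = Sat((~start | wait)) = {q2, q3}, add states in Sat(wait & start) with every successor in Z. Already a fixed point.
Sat(A[(wait & start) U (~start | wait)]) = {q2, q3}
q1 ∉ Sat(A[(wait & start) U (~start | wait)]) = {q2, q3}, so the formula does not hold at q1.

No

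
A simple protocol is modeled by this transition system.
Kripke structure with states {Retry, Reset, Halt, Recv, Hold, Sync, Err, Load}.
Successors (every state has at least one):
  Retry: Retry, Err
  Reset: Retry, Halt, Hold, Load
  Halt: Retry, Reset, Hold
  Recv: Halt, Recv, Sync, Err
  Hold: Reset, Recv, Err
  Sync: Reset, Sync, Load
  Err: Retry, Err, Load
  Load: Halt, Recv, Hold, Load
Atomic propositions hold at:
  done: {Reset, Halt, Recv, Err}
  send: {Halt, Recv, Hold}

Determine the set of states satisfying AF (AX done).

Sat(AX done) = {s : every successor in {Reset, Halt, Recv, Err}} = {Hold}
AF (AX done): least fixpoint, start Z0 = {Hold}, add states with every successor in Z. Already a fixed point.
Sat(AF (AX done)) = {Hold}

{Hold}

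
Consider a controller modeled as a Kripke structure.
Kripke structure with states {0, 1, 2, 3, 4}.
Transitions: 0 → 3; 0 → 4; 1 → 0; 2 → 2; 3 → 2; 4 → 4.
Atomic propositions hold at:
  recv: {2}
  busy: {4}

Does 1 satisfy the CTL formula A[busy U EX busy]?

No

Sat(EX busy) = {s : some successor in {4}} = {0, 4}
A[busy U EX busy]: least fixpoint, start Z0 = Sat(EX busy) = {0, 4}, add states in Sat(busy) with every successor in Z. Already a fixed point.
Sat(A[busy U EX busy]) = {0, 4}
1 ∉ Sat(A[busy U EX busy]) = {0, 4}, so the formula does not hold at 1.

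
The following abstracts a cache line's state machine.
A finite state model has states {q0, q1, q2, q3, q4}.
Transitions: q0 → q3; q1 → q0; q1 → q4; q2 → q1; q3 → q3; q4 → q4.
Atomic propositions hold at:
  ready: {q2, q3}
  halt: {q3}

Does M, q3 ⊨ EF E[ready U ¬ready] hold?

Sat(¬ready) = {q0, q1, q4}
E[ready U ¬ready]: least fixpoint, start Z0 = Sat(¬ready) = {q0, q1, q4}, add states in Sat(ready) with some successor in Z. Z1 = {q0, q1, q2, q4}; fixed.
Sat(E[ready U ¬ready]) = {q0, q1, q2, q4}
EF E[ready U ¬ready]: least fixpoint, start Z0 = {q0, q1, q2, q4}, add states with some successor in Z. Already a fixed point.
Sat(EF E[ready U ¬ready]) = {q0, q1, q2, q4}
q3 ∉ Sat(EF E[ready U ¬ready]) = {q0, q1, q2, q4}, so the formula does not hold at q3.

No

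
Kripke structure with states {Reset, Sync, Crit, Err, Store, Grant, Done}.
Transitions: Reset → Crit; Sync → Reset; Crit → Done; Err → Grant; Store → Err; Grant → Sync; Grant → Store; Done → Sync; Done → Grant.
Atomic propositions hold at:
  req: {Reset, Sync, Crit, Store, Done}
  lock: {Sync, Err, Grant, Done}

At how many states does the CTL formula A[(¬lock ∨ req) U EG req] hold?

Sat(¬lock) = {Reset, Crit, Store}
Sat(¬lock ∨ req) = {Reset, Sync, Crit, Store, Done}
EG req: greatest fixpoint, start Z0 = {Reset, Sync, Crit, Store, Done}, keep only states in Sat with some successor in Z. Z1 = {Reset, Sync, Crit, Done}; fixed.
Sat(EG req) = {Reset, Sync, Crit, Done}
A[(¬lock ∨ req) U EG req]: least fixpoint, start Z0 = Sat(EG req) = {Reset, Sync, Crit, Done}, add states in Sat(¬lock ∨ req) with every successor in Z. Already a fixed point.
Sat(A[(¬lock ∨ req) U EG req]) = {Reset, Sync, Crit, Done}
|Sat(A[(¬lock ∨ req) U EG req])| = |{Reset, Sync, Crit, Done}| = 4.

4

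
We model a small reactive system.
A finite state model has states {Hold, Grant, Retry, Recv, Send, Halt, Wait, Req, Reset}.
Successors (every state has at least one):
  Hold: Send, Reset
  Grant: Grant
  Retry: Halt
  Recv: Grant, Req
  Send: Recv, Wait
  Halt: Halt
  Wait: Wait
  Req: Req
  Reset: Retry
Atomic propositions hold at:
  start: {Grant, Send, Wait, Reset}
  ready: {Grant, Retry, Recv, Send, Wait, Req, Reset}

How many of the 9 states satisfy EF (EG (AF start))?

AF start: least fixpoint, start Z0 = {Grant, Send, Wait, Reset}, add states with every successor in Z. Z1 = {Hold, Grant, Send, Wait, Reset}; fixed.
Sat(AF start) = {Hold, Grant, Send, Wait, Reset}
EG (AF start): greatest fixpoint, start Z0 = {Hold, Grant, Send, Wait, Reset}, keep only states in Sat with some successor in Z. Z1 = {Hold, Grant, Send, Wait}; fixed.
Sat(EG (AF start)) = {Hold, Grant, Send, Wait}
EF (EG (AF start)): least fixpoint, start Z0 = {Hold, Grant, Send, Wait}, add states with some successor in Z. Z1 = {Hold, Grant, Recv, Send, Wait}; fixed.
Sat(EF (EG (AF start))) = {Hold, Grant, Recv, Send, Wait}
|Sat(EF (EG (AF start)))| = |{Hold, Grant, Recv, Send, Wait}| = 5.

5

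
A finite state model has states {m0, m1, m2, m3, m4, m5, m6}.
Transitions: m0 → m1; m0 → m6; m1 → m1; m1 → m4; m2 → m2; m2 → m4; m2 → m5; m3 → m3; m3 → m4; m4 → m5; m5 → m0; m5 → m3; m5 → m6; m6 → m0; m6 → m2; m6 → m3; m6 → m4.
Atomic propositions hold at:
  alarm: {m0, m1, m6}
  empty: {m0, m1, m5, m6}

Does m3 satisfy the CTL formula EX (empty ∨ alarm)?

Sat(empty ∨ alarm) = {m0, m1, m5, m6}
Sat(EX (empty ∨ alarm)) = {s : some successor in {m0, m1, m5, m6}} = {m0, m1, m2, m4, m5, m6}
m3 ∉ Sat(EX (empty ∨ alarm)) = {m0, m1, m2, m4, m5, m6}, so the formula does not hold at m3.

No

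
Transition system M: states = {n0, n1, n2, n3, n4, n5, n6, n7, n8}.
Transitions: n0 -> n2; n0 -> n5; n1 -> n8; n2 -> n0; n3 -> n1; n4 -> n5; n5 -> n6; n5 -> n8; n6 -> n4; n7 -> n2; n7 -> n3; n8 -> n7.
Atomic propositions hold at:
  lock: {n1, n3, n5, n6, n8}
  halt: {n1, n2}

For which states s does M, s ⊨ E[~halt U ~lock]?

{n0, n2, n4, n5, n6, n7, n8}

Sat(~halt) = {n0, n3, n4, n5, n6, n7, n8}
Sat(~lock) = {n0, n2, n4, n7}
E[~halt U ~lock]: least fixpoint, start Z0 = Sat(~lock) = {n0, n2, n4, n7}, add states in Sat(~halt) with some successor in Z. Z1 = {n0, n2, n4, n6, n7, n8}; Z2 = {n0, n2, n4, n5, n6, n7, n8}; fixed.
Sat(E[~halt U ~lock]) = {n0, n2, n4, n5, n6, n7, n8}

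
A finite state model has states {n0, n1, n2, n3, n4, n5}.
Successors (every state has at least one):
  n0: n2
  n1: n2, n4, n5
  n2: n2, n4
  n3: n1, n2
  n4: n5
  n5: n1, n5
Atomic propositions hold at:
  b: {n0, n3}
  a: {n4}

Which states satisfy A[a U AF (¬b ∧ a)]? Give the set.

Sat(¬b) = {n1, n2, n4, n5}
Sat(¬b ∧ a) = {n4}
AF (¬b ∧ a): least fixpoint, start Z0 = {n4}, add states with every successor in Z. Already a fixed point.
Sat(AF (¬b ∧ a)) = {n4}
A[a U AF (¬b ∧ a)]: least fixpoint, start Z0 = Sat(AF (¬b ∧ a)) = {n4}, add states in Sat(a) with every successor in Z. Already a fixed point.
Sat(A[a U AF (¬b ∧ a)]) = {n4}

{n4}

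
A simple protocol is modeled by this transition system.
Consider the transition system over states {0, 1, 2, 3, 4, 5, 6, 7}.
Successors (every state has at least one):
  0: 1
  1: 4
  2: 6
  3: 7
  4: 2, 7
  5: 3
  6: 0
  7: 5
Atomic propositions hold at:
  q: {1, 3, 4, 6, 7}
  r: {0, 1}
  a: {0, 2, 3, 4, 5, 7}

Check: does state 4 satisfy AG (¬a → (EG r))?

Sat(¬a) = {1, 6}
EG r: greatest fixpoint, start Z0 = {0, 1}, keep only states in Sat with some successor in Z. Z1 = {0}; Z2 = ∅; fixed.
Sat(EG r) = ∅
Sat(¬a → (EG r)) = {0, 2, 3, 4, 5, 7}
AG (¬a → (EG r)): greatest fixpoint, start Z0 = {0, 2, 3, 4, 5, 7}, keep only states in Sat with every successor in Z. Z1 = {3, 4, 5, 7}; Z2 = {3, 5, 7}; fixed.
Sat(AG (¬a → (EG r))) = {3, 5, 7}
4 ∉ Sat(AG (¬a → (EG r))) = {3, 5, 7}, so the formula does not hold at 4.

No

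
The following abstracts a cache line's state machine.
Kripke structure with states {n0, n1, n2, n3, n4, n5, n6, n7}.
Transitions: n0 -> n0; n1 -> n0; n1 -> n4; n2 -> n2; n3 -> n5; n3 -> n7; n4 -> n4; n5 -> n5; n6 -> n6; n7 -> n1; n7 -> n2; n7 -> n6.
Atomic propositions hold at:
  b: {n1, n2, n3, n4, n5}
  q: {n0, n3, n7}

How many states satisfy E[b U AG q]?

2

AG q: greatest fixpoint, start Z0 = {n0, n3, n7}, keep only states in Sat with every successor in Z. Z1 = {n0}; fixed.
Sat(AG q) = {n0}
E[b U AG q]: least fixpoint, start Z0 = Sat(AG q) = {n0}, add states in Sat(b) with some successor in Z. Z1 = {n0, n1}; fixed.
Sat(E[b U AG q]) = {n0, n1}
|Sat(E[b U AG q])| = |{n0, n1}| = 2.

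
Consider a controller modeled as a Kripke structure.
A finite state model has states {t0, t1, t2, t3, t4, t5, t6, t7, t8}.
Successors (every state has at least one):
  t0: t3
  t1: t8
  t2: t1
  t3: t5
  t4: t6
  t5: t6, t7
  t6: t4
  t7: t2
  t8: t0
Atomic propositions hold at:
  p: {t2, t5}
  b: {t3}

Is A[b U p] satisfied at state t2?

A[b U p]: least fixpoint, start Z0 = Sat(p) = {t2, t5}, add states in Sat(b) with every successor in Z. Z1 = {t2, t3, t5}; fixed.
Sat(A[b U p]) = {t2, t3, t5}
t2 ∈ Sat(A[b U p]) = {t2, t3, t5}, so the formula holds at t2.

Yes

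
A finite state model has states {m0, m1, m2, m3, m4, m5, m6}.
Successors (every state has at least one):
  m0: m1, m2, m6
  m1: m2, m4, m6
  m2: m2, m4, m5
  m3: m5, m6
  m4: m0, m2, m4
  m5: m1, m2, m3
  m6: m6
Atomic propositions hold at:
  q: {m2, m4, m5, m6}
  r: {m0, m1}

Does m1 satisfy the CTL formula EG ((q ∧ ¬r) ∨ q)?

No

Sat(¬r) = {m2, m3, m4, m5, m6}
Sat(q ∧ ¬r) = {m2, m4, m5, m6}
Sat((q ∧ ¬r) ∨ q) = {m2, m4, m5, m6}
EG ((q ∧ ¬r) ∨ q): greatest fixpoint, start Z0 = {m2, m4, m5, m6}, keep only states in Sat with some successor in Z. Already a fixed point.
Sat(EG ((q ∧ ¬r) ∨ q)) = {m2, m4, m5, m6}
m1 ∉ Sat(EG ((q ∧ ¬r) ∨ q)) = {m2, m4, m5, m6}, so the formula does not hold at m1.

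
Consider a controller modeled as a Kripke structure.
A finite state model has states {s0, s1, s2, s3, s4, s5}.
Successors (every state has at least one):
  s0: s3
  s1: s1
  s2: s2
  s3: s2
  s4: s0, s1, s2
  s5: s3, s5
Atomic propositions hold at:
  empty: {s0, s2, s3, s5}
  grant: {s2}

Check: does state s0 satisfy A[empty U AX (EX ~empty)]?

No

Sat(~empty) = {s1, s4}
Sat(EX ~empty) = {s : some successor in {s1, s4}} = {s1, s4}
Sat(AX (EX ~empty)) = {s : every successor in {s1, s4}} = {s1}
A[empty U AX (EX ~empty)]: least fixpoint, start Z0 = Sat(AX (EX ~empty)) = {s1}, add states in Sat(empty) with every successor in Z. Already a fixed point.
Sat(A[empty U AX (EX ~empty)]) = {s1}
s0 ∉ Sat(A[empty U AX (EX ~empty)]) = {s1}, so the formula does not hold at s0.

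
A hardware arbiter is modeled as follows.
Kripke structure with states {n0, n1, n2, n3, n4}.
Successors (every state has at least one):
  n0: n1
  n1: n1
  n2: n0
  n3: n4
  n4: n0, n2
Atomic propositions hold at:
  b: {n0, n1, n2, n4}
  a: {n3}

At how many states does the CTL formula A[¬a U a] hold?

Sat(¬a) = {n0, n1, n2, n4}
A[¬a U a]: least fixpoint, start Z0 = Sat(a) = {n3}, add states in Sat(¬a) with every successor in Z. Already a fixed point.
Sat(A[¬a U a]) = {n3}
|Sat(A[¬a U a])| = |{n3}| = 1.

1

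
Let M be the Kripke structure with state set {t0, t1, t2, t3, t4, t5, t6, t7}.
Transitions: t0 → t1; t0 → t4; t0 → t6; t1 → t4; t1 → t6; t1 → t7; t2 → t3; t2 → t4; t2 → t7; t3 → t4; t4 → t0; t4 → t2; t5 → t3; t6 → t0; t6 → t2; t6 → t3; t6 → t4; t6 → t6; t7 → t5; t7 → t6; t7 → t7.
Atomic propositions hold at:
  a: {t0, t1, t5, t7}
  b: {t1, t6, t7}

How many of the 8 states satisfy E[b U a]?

5

E[b U a]: least fixpoint, start Z0 = Sat(a) = {t0, t1, t5, t7}, add states in Sat(b) with some successor in Z. Z1 = {t0, t1, t5, t6, t7}; fixed.
Sat(E[b U a]) = {t0, t1, t5, t6, t7}
|Sat(E[b U a])| = |{t0, t1, t5, t6, t7}| = 5.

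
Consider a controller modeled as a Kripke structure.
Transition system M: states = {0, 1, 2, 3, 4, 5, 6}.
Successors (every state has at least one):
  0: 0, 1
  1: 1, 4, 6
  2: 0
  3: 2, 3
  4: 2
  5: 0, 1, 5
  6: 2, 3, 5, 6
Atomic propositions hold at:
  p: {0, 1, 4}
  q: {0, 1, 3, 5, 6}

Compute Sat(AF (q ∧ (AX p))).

Sat(AX p) = {s : every successor in {0, 1, 4}} = {0, 2}
Sat(q ∧ (AX p)) = {0}
AF (q ∧ (AX p)): least fixpoint, start Z0 = {0}, add states with every successor in Z. Z1 = {0, 2}; Z2 = {0, 2, 4}; fixed.
Sat(AF (q ∧ (AX p))) = {0, 2, 4}

{0, 2, 4}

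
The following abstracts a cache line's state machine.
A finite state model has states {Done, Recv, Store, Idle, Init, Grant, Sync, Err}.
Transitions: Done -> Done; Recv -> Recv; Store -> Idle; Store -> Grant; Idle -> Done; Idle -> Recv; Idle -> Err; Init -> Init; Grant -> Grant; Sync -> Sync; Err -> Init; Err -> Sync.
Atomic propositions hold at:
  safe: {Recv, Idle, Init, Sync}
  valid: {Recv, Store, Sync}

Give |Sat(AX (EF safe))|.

EF safe: least fixpoint, start Z0 = {Recv, Idle, Init, Sync}, add states with some successor in Z. Z1 = {Recv, Store, Idle, Init, Sync, Err}; fixed.
Sat(EF safe) = {Recv, Store, Idle, Init, Sync, Err}
Sat(AX (EF safe)) = {s : every successor in {Recv, Store, Idle, Init, Sync, Err}} = {Recv, Init, Sync, Err}
|Sat(AX (EF safe))| = |{Recv, Init, Sync, Err}| = 4.

4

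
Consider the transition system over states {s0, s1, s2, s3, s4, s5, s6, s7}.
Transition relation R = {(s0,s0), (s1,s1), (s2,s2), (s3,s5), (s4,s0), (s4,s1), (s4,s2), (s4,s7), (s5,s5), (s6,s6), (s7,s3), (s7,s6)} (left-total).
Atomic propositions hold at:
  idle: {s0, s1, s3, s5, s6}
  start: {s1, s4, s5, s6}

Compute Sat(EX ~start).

{s0, s2, s4, s7}

Sat(~start) = {s0, s2, s3, s7}
Sat(EX ~start) = {s : some successor in {s0, s2, s3, s7}} = {s0, s2, s4, s7}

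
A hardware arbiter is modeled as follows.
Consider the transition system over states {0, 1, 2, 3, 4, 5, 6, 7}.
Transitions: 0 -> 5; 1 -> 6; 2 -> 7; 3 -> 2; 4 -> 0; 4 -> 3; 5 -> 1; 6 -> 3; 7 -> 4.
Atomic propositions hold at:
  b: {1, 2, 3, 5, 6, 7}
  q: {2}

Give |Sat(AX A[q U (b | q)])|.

6

Sat(b | q) = {1, 2, 3, 5, 6, 7}
A[q U (b | q)]: least fixpoint, start Z0 = Sat((b | q)) = {1, 2, 3, 5, 6, 7}, add states in Sat(q) with every successor in Z. Already a fixed point.
Sat(A[q U (b | q)]) = {1, 2, 3, 5, 6, 7}
Sat(AX A[q U (b | q)]) = {s : every successor in {1, 2, 3, 5, 6, 7}} = {0, 1, 2, 3, 5, 6}
|Sat(AX A[q U (b | q)])| = |{0, 1, 2, 3, 5, 6}| = 6.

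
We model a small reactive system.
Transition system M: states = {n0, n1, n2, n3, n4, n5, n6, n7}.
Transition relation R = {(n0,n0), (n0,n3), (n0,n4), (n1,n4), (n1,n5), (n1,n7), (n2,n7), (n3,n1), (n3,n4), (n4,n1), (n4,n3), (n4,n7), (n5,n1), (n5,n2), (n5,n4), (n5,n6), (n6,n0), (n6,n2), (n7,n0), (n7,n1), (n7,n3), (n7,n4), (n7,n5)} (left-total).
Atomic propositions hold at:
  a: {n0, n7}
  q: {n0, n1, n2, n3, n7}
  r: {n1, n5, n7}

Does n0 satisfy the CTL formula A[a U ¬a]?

Sat(¬a) = {n1, n2, n3, n4, n5, n6}
A[a U ¬a]: least fixpoint, start Z0 = Sat(¬a) = {n1, n2, n3, n4, n5, n6}, add states in Sat(a) with every successor in Z. Already a fixed point.
Sat(A[a U ¬a]) = {n1, n2, n3, n4, n5, n6}
n0 ∉ Sat(A[a U ¬a]) = {n1, n2, n3, n4, n5, n6}, so the formula does not hold at n0.

No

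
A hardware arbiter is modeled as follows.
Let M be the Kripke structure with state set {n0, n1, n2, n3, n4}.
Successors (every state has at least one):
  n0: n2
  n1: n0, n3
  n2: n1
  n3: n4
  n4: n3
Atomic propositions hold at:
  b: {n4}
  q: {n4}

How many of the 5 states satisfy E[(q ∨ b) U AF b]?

2

Sat(q ∨ b) = {n4}
AF b: least fixpoint, start Z0 = {n4}, add states with every successor in Z. Z1 = {n3, n4}; fixed.
Sat(AF b) = {n3, n4}
E[(q ∨ b) U AF b]: least fixpoint, start Z0 = Sat(AF b) = {n3, n4}, add states in Sat(q ∨ b) with some successor in Z. Already a fixed point.
Sat(E[(q ∨ b) U AF b]) = {n3, n4}
|Sat(E[(q ∨ b) U AF b])| = |{n3, n4}| = 2.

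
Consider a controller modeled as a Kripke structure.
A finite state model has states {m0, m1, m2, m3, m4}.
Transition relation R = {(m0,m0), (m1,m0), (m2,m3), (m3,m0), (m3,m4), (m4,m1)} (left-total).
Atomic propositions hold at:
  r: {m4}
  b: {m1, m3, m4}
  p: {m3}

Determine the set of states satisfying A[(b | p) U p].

{m3}

Sat(b | p) = {m1, m3, m4}
A[(b | p) U p]: least fixpoint, start Z0 = Sat(p) = {m3}, add states in Sat(b | p) with every successor in Z. Already a fixed point.
Sat(A[(b | p) U p]) = {m3}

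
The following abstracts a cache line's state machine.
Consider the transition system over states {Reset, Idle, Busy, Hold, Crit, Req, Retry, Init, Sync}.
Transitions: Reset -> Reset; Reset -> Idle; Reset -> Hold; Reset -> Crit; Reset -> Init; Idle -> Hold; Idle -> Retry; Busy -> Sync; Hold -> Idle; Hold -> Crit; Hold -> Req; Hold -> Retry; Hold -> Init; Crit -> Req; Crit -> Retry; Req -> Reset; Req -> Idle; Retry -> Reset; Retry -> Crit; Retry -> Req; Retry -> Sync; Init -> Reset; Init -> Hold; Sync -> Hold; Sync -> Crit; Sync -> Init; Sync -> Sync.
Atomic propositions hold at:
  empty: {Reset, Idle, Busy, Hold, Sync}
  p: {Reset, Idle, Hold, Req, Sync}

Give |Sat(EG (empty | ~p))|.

Sat(~p) = {Busy, Crit, Retry, Init}
Sat(empty | ~p) = {Reset, Idle, Busy, Hold, Crit, Retry, Init, Sync}
EG (empty | ~p): greatest fixpoint, start Z0 = {Reset, Idle, Busy, Hold, Crit, Retry, Init, Sync}, keep only states in Sat with some successor in Z. Already a fixed point.
Sat(EG (empty | ~p)) = {Reset, Idle, Busy, Hold, Crit, Retry, Init, Sync}
|Sat(EG (empty | ~p))| = |{Reset, Idle, Busy, Hold, Crit, Retry, Init, Sync}| = 8.

8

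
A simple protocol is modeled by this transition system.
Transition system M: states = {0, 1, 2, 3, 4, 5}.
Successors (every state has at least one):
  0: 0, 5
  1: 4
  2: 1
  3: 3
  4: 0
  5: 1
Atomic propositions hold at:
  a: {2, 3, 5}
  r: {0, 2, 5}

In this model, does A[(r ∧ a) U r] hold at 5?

Yes

Sat(r ∧ a) = {2, 5}
A[(r ∧ a) U r]: least fixpoint, start Z0 = Sat(r) = {0, 2, 5}, add states in Sat(r ∧ a) with every successor in Z. Already a fixed point.
Sat(A[(r ∧ a) U r]) = {0, 2, 5}
5 ∈ Sat(A[(r ∧ a) U r]) = {0, 2, 5}, so the formula holds at 5.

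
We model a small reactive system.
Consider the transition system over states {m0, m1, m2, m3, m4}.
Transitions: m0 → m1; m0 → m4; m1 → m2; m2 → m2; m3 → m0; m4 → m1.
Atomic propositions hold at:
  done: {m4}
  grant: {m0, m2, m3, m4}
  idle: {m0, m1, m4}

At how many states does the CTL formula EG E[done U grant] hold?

1

E[done U grant]: least fixpoint, start Z0 = Sat(grant) = {m0, m2, m3, m4}, add states in Sat(done) with some successor in Z. Already a fixed point.
Sat(E[done U grant]) = {m0, m2, m3, m4}
EG E[done U grant]: greatest fixpoint, start Z0 = {m0, m2, m3, m4}, keep only states in Sat with some successor in Z. Z1 = {m0, m2, m3}; Z2 = {m2, m3}; Z3 = {m2}; fixed.
Sat(EG E[done U grant]) = {m2}
|Sat(EG E[done U grant])| = |{m2}| = 1.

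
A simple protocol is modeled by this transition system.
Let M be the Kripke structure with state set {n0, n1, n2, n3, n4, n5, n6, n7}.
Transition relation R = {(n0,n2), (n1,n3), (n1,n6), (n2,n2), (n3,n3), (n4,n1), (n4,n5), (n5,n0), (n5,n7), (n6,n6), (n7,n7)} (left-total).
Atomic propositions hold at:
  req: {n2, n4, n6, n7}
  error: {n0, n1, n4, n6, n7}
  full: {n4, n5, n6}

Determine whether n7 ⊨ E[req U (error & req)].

Sat(error & req) = {n4, n6, n7}
E[req U (error & req)]: least fixpoint, start Z0 = Sat((error & req)) = {n4, n6, n7}, add states in Sat(req) with some successor in Z. Already a fixed point.
Sat(E[req U (error & req)]) = {n4, n6, n7}
n7 ∈ Sat(E[req U (error & req)]) = {n4, n6, n7}, so the formula holds at n7.

Yes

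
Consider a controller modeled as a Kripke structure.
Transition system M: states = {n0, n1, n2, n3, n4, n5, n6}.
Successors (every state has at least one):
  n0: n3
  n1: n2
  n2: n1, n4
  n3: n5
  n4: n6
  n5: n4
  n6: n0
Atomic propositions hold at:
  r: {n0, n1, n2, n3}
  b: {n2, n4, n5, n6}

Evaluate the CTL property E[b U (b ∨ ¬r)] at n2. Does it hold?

Sat(¬r) = {n4, n5, n6}
Sat(b ∨ ¬r) = {n2, n4, n5, n6}
E[b U (b ∨ ¬r)]: least fixpoint, start Z0 = Sat((b ∨ ¬r)) = {n2, n4, n5, n6}, add states in Sat(b) with some successor in Z. Already a fixed point.
Sat(E[b U (b ∨ ¬r)]) = {n2, n4, n5, n6}
n2 ∈ Sat(E[b U (b ∨ ¬r)]) = {n2, n4, n5, n6}, so the formula holds at n2.

Yes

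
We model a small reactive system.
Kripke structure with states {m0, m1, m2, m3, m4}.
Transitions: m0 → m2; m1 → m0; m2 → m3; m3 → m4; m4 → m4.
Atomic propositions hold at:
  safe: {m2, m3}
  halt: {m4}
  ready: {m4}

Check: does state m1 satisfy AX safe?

No

Sat(AX safe) = {s : every successor in {m2, m3}} = {m0, m2}
m1 ∉ Sat(AX safe) = {m0, m2}, so the formula does not hold at m1.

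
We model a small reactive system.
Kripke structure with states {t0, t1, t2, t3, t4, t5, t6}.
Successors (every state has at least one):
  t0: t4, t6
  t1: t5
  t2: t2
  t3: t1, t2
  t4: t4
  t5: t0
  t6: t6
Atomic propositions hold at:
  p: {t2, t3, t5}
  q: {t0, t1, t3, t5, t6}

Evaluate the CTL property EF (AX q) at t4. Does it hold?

Sat(AX q) = {s : every successor in {t0, t1, t3, t5, t6}} = {t1, t5, t6}
EF (AX q): least fixpoint, start Z0 = {t1, t5, t6}, add states with some successor in Z. Z1 = {t0, t1, t3, t5, t6}; fixed.
Sat(EF (AX q)) = {t0, t1, t3, t5, t6}
t4 ∉ Sat(EF (AX q)) = {t0, t1, t3, t5, t6}, so the formula does not hold at t4.

No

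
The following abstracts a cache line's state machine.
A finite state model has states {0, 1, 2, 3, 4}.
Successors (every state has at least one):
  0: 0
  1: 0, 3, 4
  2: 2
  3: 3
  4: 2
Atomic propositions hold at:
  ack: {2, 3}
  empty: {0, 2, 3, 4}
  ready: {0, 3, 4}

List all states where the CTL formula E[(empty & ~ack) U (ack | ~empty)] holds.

Sat(~ack) = {0, 1, 4}
Sat(empty & ~ack) = {0, 4}
Sat(~empty) = {1}
Sat(ack | ~empty) = {1, 2, 3}
E[(empty & ~ack) U (ack | ~empty)]: least fixpoint, start Z0 = Sat((ack | ~empty)) = {1, 2, 3}, add states in Sat(empty & ~ack) with some successor in Z. Z1 = {1, 2, 3, 4}; fixed.
Sat(E[(empty & ~ack) U (ack | ~empty)]) = {1, 2, 3, 4}

{1, 2, 3, 4}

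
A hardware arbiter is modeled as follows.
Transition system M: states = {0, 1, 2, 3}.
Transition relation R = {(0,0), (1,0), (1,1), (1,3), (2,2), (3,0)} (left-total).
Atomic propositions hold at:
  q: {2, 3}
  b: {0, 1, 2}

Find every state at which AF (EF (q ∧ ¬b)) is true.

{1, 3}

Sat(¬b) = {3}
Sat(q ∧ ¬b) = {3}
EF (q ∧ ¬b): least fixpoint, start Z0 = {3}, add states with some successor in Z. Z1 = {1, 3}; fixed.
Sat(EF (q ∧ ¬b)) = {1, 3}
AF (EF (q ∧ ¬b)): least fixpoint, start Z0 = {1, 3}, add states with every successor in Z. Already a fixed point.
Sat(AF (EF (q ∧ ¬b))) = {1, 3}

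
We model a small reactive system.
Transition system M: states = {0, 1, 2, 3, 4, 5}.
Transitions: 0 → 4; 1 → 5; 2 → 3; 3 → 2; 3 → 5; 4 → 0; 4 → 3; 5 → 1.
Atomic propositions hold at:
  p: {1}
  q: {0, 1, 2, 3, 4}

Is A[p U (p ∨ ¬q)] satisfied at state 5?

Yes

Sat(¬q) = {5}
Sat(p ∨ ¬q) = {1, 5}
A[p U (p ∨ ¬q)]: least fixpoint, start Z0 = Sat((p ∨ ¬q)) = {1, 5}, add states in Sat(p) with every successor in Z. Already a fixed point.
Sat(A[p U (p ∨ ¬q)]) = {1, 5}
5 ∈ Sat(A[p U (p ∨ ¬q)]) = {1, 5}, so the formula holds at 5.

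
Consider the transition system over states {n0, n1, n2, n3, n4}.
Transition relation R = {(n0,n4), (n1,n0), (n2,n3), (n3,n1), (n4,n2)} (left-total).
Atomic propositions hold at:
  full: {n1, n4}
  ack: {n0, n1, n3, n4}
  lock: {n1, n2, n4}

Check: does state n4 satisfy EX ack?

No

Sat(EX ack) = {s : some successor in {n0, n1, n3, n4}} = {n0, n1, n2, n3}
n4 ∉ Sat(EX ack) = {n0, n1, n2, n3}, so the formula does not hold at n4.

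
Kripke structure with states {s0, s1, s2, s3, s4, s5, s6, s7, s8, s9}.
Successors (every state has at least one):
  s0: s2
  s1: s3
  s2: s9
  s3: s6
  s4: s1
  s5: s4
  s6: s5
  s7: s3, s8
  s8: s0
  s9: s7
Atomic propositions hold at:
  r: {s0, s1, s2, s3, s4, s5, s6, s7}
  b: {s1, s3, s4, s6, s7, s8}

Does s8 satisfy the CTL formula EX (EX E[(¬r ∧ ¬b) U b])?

No

Sat(¬r) = {s8, s9}
Sat(¬b) = {s0, s2, s5, s9}
Sat(¬r ∧ ¬b) = {s9}
E[(¬r ∧ ¬b) U b]: least fixpoint, start Z0 = Sat(b) = {s1, s3, s4, s6, s7, s8}, add states in Sat(¬r ∧ ¬b) with some successor in Z. Z1 = {s1, s3, s4, s6, s7, s8, s9}; fixed.
Sat(E[(¬r ∧ ¬b) U b]) = {s1, s3, s4, s6, s7, s8, s9}
Sat(EX E[(¬r ∧ ¬b) U b]) = {s : some successor in {s1, s3, s4, s6, s7, s8, s9}} = {s1, s2, s3, s4, s5, s7, s9}
Sat(EX (EX E[(¬r ∧ ¬b) U b])) = {s : some successor in {s1, s2, s3, s4, s5, s7, s9}} = {s0, s1, s2, s4, s5, s6, s7, s9}
s8 ∉ Sat(EX (EX E[(¬r ∧ ¬b) U b])) = {s0, s1, s2, s4, s5, s6, s7, s9}, so the formula does not hold at s8.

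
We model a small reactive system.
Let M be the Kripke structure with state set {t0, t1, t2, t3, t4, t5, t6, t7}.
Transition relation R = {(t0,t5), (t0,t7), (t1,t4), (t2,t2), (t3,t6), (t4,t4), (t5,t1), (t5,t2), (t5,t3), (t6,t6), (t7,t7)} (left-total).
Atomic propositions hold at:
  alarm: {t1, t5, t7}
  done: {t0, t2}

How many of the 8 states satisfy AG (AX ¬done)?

Sat(¬done) = {t1, t3, t4, t5, t6, t7}
Sat(AX ¬done) = {s : every successor in {t1, t3, t4, t5, t6, t7}} = {t0, t1, t3, t4, t6, t7}
AG (AX ¬done): greatest fixpoint, start Z0 = {t0, t1, t3, t4, t6, t7}, keep only states in Sat with every successor in Z. Z1 = {t1, t3, t4, t6, t7}; fixed.
Sat(AG (AX ¬done)) = {t1, t3, t4, t6, t7}
|Sat(AG (AX ¬done))| = |{t1, t3, t4, t6, t7}| = 5.

5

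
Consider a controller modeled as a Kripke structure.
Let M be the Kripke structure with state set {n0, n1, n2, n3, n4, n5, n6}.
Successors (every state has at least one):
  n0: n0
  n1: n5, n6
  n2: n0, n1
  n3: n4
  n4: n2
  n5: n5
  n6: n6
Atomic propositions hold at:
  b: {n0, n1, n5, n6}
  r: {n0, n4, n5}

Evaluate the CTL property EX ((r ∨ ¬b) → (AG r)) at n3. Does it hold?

No

Sat(¬b) = {n2, n3, n4}
Sat(r ∨ ¬b) = {n0, n2, n3, n4, n5}
AG r: greatest fixpoint, start Z0 = {n0, n4, n5}, keep only states in Sat with every successor in Z. Z1 = {n0, n5}; fixed.
Sat(AG r) = {n0, n5}
Sat((r ∨ ¬b) → (AG r)) = {n0, n1, n5, n6}
Sat(EX ((r ∨ ¬b) → (AG r))) = {s : some successor in {n0, n1, n5, n6}} = {n0, n1, n2, n5, n6}
n3 ∉ Sat(EX ((r ∨ ¬b) → (AG r))) = {n0, n1, n2, n5, n6}, so the formula does not hold at n3.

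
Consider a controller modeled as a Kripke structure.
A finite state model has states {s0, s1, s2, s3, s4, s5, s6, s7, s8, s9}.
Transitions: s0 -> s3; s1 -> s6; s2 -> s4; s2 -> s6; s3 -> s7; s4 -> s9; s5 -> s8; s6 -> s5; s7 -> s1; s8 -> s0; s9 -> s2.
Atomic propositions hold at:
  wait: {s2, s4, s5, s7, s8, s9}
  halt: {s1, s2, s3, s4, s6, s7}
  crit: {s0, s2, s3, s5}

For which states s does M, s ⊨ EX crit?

{s0, s6, s8, s9}

Sat(EX crit) = {s : some successor in {s0, s2, s3, s5}} = {s0, s6, s8, s9}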